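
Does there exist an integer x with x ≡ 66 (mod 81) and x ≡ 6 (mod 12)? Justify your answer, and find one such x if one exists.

x = 66

Here gcd(81, 12) = 3, and both 66 and 6 leave remainder 0 mod 3, so the system is consistent.
The smallest candidate x = 66 works directly: 66 ≡ 6 (mod 12).
Indeed 66 ≡ 66 (mod 81) and 66 ≡ 6 (mod 12).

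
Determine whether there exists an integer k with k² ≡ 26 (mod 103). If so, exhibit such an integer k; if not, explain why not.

Take k = 52. Then 52² = 2704 = 26·103 + 26, so 52² ≡ 26 (mod 103).

k = 52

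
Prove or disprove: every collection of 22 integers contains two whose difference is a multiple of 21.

Yes, this is always true.

Each integer lies in one of the 21 residue classes modulo 21.
With 22 integers and only 21 classes, the pigeonhole principle forces two of them, say a and b, into the same class.
Equal remainders mean a − b ≡ 0 (mod 21), so 21 divides their difference.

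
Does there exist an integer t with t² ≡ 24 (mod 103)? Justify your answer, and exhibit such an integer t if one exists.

No, no such integer exists.

103 is prime, so by Euler's criterion 24 is a square mod 103 iff 24^((103−1)/2) = 24^51 ≡ 1 (mod 103).
Repeated squaring mod 103: 24^2 = 576 ≡ 61; 24^4 ≡ 61² = 3721 ≡ 13; 24^8 ≡ 13² = 169 ≡ 66; 24^16 ≡ 66² = 4356 ≡ 30; 24^32 ≡ 30² = 900 ≡ 76.
Since 51 = 32 + 16 + 2 + 1, 24^51 ≡ 76 · 30 · 61 · 24; multiplying out mod 103: 76·30 = 2280 ≡ 14, then 14·61 = 854 ≡ 30, then 30·24 = 720 ≡ 102. Thus 24^51 ≡ 102 ≡ −1 (mod 103).
By Euler's criterion 24 is a quadratic non-residue mod 103: no t satisfies t² ≡ 24 (mod 103).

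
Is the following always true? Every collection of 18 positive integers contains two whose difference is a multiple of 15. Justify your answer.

There are exactly 15 possible remainders on division by 15.
Placing 18 integers into 15 classes, some class receives at least two — say a and b.
Their difference a − b is then a multiple of 15.

Yes, this is always true.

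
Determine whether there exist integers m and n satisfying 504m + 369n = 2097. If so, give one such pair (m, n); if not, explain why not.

Since gcd(504, 369) = 9 and 2097 = 9·233, Bézout's identity guarantees a solution.
Dividing through by 9 reduces the equation to 56m + 41n = 233.
Dividing repeatedly: 56 = 1·41 + 15, 41 = 2·15 + 11, 15 = 1·11 + 4, 11 = 2·4 + 3, 4 = 1·3 + 1, 3 = 3·1 + 0.
Back-substituting, 1 = 4 − 1·3 = 4 − (11 − 2·4) = −11 + 3·4 = −11 + 3·(15 − 1·11) = 3·15 − 4·11 = 3·15 − 4·(41 − 2·15) = −4·41 + 11·15 = −4·41 + 11·(56 − 1·41) = 11·56 − 15·41; that is, 56·11 + 41·(-15) = 1.
Times 233: 56·2563 + 41·(-3495) = 233, so (2563, -3495) solves it.
Subtracting 62·41 from m and adding 62·56 to n gives the tidier solution (21, -23).
Check: 504·21 + 369·(-23) = 10584 − 8487 = 2097. ✓

m = 21, n = -23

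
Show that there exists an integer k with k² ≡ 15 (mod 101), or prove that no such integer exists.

There is no such integer.

101 is prime, so by Euler's criterion 15 is a square mod 101 iff 15^((101−1)/2) = 15^50 ≡ 1 (mod 101).
Repeated squaring mod 101: 15^2 = 225 ≡ 23; 15^4 ≡ 23² = 529 ≡ 24; 15^8 ≡ 24² = 576 ≡ 71; 15^16 ≡ 71² = 5041 ≡ 92; 15^32 ≡ 92² = 8464 ≡ 81.
Since 50 = 32 + 16 + 2, 15^50 ≡ 81 · 92 · 23; multiplying out mod 101: 81·92 = 7452 ≡ 79, then 79·23 = 1817 ≡ 100. Thus 15^50 ≡ 100 ≡ −1 (mod 101).
By Euler's criterion 15 is a quadratic non-residue mod 101: no k satisfies k² ≡ 15 (mod 101).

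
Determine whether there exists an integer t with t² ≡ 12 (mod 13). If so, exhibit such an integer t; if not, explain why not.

t = 5 works: 5² = 25, and 25 − 12 = 13 = 1·13.

t = 5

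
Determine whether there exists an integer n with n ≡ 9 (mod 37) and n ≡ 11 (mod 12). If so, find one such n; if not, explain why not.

The moduli 37 and 12 are coprime, so by the Chinese Remainder Theorem a unique solution modulo 444 exists.
Write n = 9 + 37t and require 9 + 37t ≡ 11 (mod 12), i.e. 37t ≡ 2 (mod 12).
37 ≡ 1 (mod 12), so this reads 1t ≡ 2 (mod 12). So t ≡ 2 (mod 12).
Taking t = 2 gives n = 9 + 37·2 = 83.
Verify: 83 = 2·37 + 9 and 83 = 6·12 + 11. ✓

n = 83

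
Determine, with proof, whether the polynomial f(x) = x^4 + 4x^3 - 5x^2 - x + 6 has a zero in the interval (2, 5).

f has no root in that interval.

f(2) = 32 and f(5) = 1001, both positive, so a sign-change argument is unavailable; we show f keeps this sign on the whole interval.
Substitute x = 2 + u, where 0 < u < 3 on the interval. Expanding, f(2 + u) = u^4 + 12u^3 + 43u^2 + 59u + 32.
All 5 nonzero coefficients of this polynomial in u are positive; hence for u > 0 the value is a sum of positive terms (the constant 32 among them).
Therefore f(x) > 0 throughout (2, 5), and f has no zero there.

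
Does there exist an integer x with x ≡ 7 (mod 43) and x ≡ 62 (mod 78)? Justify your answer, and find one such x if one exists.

Since 43 and 78 share no common factor, CRT says the pair of congruences has a solution (unique mod 3354).
Any solution of the first congruence is x = 7 + 43t; substituting into the second, 43t ≡ 62 − 7 ≡ 55 (mod 78).
Note 43·49 = 2107 ≡ 1 (mod 78) (as 2107 − 1 = 27·78), so 43⁻¹ ≡ 49.
Therefore t ≡ 49·55 = 2695 ≡ 43 (mod 78).
With t = 43: x = 7 + 43·43 = 1856.
Indeed 1856 ≡ 7 (mod 43) and 1856 ≡ 62 (mod 78).

x = 1856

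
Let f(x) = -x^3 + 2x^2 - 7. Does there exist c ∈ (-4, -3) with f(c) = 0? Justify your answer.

f(-4) = 89 and f(-3) = 38, both positive, so a sign-change argument is unavailable; we show f keeps this sign on the whole interval.
Substitute x = -3 − u, where 0 < u < 1 on the interval. Expanding, f(-3 − u) = u^3 + 11u^2 + 39u + 38.
The nonzero coefficients here are all positive, so for u > 0 every term is positive (or zero), and the constant term 38 is strictly positive.
Therefore f(x) > 0 throughout (-4, -3), and f has no zero there.

No.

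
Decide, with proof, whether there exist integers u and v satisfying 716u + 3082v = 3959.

gcd(716, 3082) = 2, so every integer of the form 716u + 3082v is a multiple of 2.
But 3959 is not a multiple of 2 (it leaves remainder 1).
Therefore 716u + 3082v = 3959 has no solution in integers.

No such integers exist.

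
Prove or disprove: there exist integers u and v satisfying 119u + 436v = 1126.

u = 178, v = -46

Since gcd(119, 436) = 1, every integer is an integer combination of 119 and 436.
Euclidean algorithm: 436 = 3·119 + 79, 119 = 1·79 + 40, 79 = 1·40 + 39, 40 = 1·39 + 1, 39 = 39·1 + 0.
Working back up the chain: 1 = 40 − 1·39 = 40 − (79 − 1·40) = −79 + 2·40 = −79 + 2·(119 − 1·79) = 2·119 − 3·79 = 2·119 − 3·(436 − 3·119) = −3·436 + 11·119. So 119·11 + 436·(-3) = 1.
Scaling by 1126 gives the particular solution (u, v) = (12386, -3378).
The general solution is u = 12386 + 436k, v = -3378 − 119k; taking k = -28 gives the smaller pair u = 178, v = -46.
Indeed 119·178 + 436·(-46) = 21182 − 20056 = 1126.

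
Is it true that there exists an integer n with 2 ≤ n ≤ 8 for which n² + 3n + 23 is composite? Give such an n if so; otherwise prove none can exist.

At n = 8: 8² + 3·8 + 23 = 111 = 3·37, which is composite.

n = 8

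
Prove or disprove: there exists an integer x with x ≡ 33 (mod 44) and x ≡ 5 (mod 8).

x = 77

The moduli are not coprime: gcd(44, 8) = 4. Compatibility requires 4 ∣ (5 − 33) = -28, which holds, so solutions exist.
Step through x = 33, 33 + 44, 33 + 2·44, …: the values 33, 77 reduce mod 8 to 1, 5. The value 77 hits 5.
Check: 77 mod 44 = 33, 77 mod 8 = 5. ✓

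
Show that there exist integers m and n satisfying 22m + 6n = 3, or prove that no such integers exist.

No, no such integers exist.

gcd(22, 6) = 2, so every integer of the form 22m + 6n is a multiple of 2.
But 3 is not a multiple of 2 (it leaves remainder 1).
Hence no integers m, n satisfy the equation.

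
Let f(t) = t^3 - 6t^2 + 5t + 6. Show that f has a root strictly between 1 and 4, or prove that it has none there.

f(1) = 6 and f(4) = -6, which have opposite signs.
Since f is a polynomial it is continuous on [1, 4].
By the Intermediate Value Theorem f must vanish at some point of (1, 4).

Such a root exists.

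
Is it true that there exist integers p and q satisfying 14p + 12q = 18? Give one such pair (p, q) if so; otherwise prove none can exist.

p = 3, q = -2

Since gcd(14, 12) = 2 and 18 = 2·9, Bézout's identity guarantees a solution.
Dividing through by 2 reduces the equation to 7p + 6q = 9.
Dividing repeatedly: 7 = 1·6 + 1, 6 = 6·1 + 0.
Unwinding: 1 = 7 − 1·6, i.e. 7·1 + 6·(-1) = 1.
Times 9: 7·9 + 6·(-9) = 9, so (9, -9) solves it.
The general solution is p = 9 + 6k, q = -9 − 7k; taking k = -1 gives the smaller pair p = 3, q = -2.
Check: 14·3 + 12·(-2) = 42 − 24 = 18. ✓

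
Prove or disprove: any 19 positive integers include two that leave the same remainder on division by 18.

Yes.

Partition the integers by their residue mod 18; there are 18 classes.
With 19 integers and only 18 classes, the pigeonhole principle forces two of them, say a and b, into the same class.
So a and b have equal remainders mod 18, which is exactly what was to be shown.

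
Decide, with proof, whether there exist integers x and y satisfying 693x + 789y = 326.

Any value of 693x + 789y is a multiple of gcd(693, 789) = 3.
However 326 leaves remainder 2 on division by 3.
Hence no integers x, y satisfy the equation.

There are no such integers.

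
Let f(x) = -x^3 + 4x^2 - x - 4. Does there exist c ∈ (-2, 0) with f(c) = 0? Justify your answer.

Such a root exists.

f(-2) = 22 and f(0) = -4, which have opposite signs.
As a polynomial, f is continuous on every closed interval.
By the Intermediate Value Theorem f must vanish at some point of (-2, 0).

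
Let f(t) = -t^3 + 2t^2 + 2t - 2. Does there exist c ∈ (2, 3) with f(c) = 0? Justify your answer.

Such a root exists.

f(2) = 2 and f(3) = -5, which have opposite signs.
Since f is a polynomial it is continuous on [2, 3].
By the Intermediate Value Theorem f must vanish at some point of (2, 3).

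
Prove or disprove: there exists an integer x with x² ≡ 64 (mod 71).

x = 63 works: 63² = 3969, and 3969 − 64 = 3905 = 55·71.

x = 63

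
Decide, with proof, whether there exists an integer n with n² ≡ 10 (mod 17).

Computing n² mod 17 for n = 0, 1, …, 8 (enough, by the symmetry n ↦ 17 − n) gives 0, 1, 4, 9, 16, 8, 2, 15, 13.
So the quadratic residues mod 17 are {0, 1, 2, 4, 8, 9, 13, 15, 16}, and 10 is not among them.
Hence no integer n has n² ≡ 10 (mod 17).

No, no such integer exists.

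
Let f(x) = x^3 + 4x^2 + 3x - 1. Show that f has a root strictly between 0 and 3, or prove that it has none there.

f(0) = -1 and f(3) = 71, which have opposite signs.
f is continuous everywhere (it is a polynomial), in particular on [0, 3].
By the Intermediate Value Theorem, f takes the value 0 somewhere in the open interval.

Such a root exists.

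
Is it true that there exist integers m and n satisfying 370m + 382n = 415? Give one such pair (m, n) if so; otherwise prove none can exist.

No such integers exist.

gcd(370, 382) = 2, so every integer of the form 370m + 382n is a multiple of 2.
However 415 leaves remainder 1 on division by 2.
Hence no integers m, n satisfy the equation.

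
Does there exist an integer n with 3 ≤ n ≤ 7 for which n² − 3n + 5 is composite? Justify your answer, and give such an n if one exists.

n = 7

At n = 7: 7² − 3·7 + 5 = 33 = 3·11, which is composite.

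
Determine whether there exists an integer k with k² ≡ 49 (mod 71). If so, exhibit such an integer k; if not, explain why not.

k = 64

k = 64 works: 64² = 4096, and 4096 − 49 = 4047 = 57·71.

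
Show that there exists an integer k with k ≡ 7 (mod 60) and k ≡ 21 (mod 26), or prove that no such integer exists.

The moduli are not coprime: gcd(60, 26) = 2. Compatibility requires 2 ∣ (21 − 7) = 14, which holds, so solutions exist.
The integers ≡ 7 (mod 60) are 7, 67, 127, 187, 247, 307, …; their remainders mod 26 are 7, 15, 23, 5, 13, 21, so k = 307 is the first that is ≡ 21 (mod 26).
Indeed 307 ≡ 7 (mod 60) and 307 ≡ 21 (mod 26).

k = 307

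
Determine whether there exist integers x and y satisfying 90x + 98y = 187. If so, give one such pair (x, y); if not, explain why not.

No such integers exist.

gcd(90, 98) = 2, so every integer of the form 90x + 98y is a multiple of 2.
However 187 leaves remainder 1 on division by 2.
So the equation is unsolvable over ℤ.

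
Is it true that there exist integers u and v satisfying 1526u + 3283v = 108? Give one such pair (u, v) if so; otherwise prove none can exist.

No such integers exist.

gcd(1526, 3283) = 7, so every integer of the form 1526u + 3283v is a multiple of 7.
However 108 leaves remainder 3 on division by 7.
Therefore 1526u + 3283v = 108 has no solution in integers.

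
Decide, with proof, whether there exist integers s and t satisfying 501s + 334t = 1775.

No, no such integers exist.

Both 501 and 334 are divisible by gcd(501, 334) = 167, hence so is any combination 501s + 334t.
However 1775 leaves remainder 105 on division by 167.
Therefore 501s + 334t = 1775 has no solution in integers.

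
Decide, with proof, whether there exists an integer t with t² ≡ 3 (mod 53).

Apply Euler's criterion with the prime 53: 3 is a quadratic residue iff 3^26 ≡ 1 (mod 53), and a non-residue iff it is ≡ −1.
Squaring successively (mod 53): 3^2 = 9 ≡ 9; 3^4 ≡ 9² = 81 ≡ 28; 3^8 ≡ 28² = 784 ≡ 42; 3^16 ≡ 42² = 1764 ≡ 15.
Since 26 = 16 + 8 + 2, 3^26 ≡ 15 · 42 · 9; multiplying out mod 53: 15·42 = 630 ≡ 47, then 47·9 = 423 ≡ 52. Thus 3^26 ≡ 52 ≡ −1 (mod 53).
By Euler's criterion 3 is a quadratic non-residue mod 53: no t satisfies t² ≡ 3 (mod 53).

There is no such integer.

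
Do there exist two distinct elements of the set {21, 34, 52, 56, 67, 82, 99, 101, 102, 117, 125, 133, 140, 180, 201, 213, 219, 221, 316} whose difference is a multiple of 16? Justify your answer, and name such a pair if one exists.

The pair (21, 101) works.

Both 21 and 101 leave remainder 5 on division by 16; their difference 80 = 5·16 is a multiple of 16.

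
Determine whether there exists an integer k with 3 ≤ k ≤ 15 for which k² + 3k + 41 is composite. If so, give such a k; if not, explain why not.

At k = 4: 4² + 3·4 + 41 = 69 = 3·23, which is composite.

k = 4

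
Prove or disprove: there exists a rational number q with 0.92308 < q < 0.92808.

Look for a denominator N such that an integer falls strictly between N·0.92308 and N·0.92808. N = 27 works: 27·0.92308 = 24.92316 < 25 < 25.05816 = 27·0.92808.
Hence 25/27 is a rational number with 0.92308 < 25/27 < 0.92808.

q = 25/27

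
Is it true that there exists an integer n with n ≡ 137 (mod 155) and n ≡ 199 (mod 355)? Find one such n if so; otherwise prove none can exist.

There is no such integer.

gcd(155, 355) = 5. If n ≡ 137 (mod 155) and n ≡ 199 (mod 355), then n ≡ 137 (mod 5) and n ≡ 199 (mod 5).
But 137 mod 5 = 2 while 199 mod 5 = 4, a contradiction.
So no integer satisfies both congruences.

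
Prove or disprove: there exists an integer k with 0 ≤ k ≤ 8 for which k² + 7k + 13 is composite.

k = 6

At k = 6: 6² + 7·6 + 13 = 91 = 7·13, which is composite.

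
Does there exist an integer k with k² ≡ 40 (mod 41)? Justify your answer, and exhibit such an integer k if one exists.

k = 32 works: 32² = 1024, and 1024 − 40 = 984 = 24·41.

k = 32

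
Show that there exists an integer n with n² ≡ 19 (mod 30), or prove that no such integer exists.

n = 23 works: 23² = 529, and 529 − 19 = 510 = 17·30.

n = 23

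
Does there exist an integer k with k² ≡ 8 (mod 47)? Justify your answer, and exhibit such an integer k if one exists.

k = 14 works: 14² = 196, and 196 − 8 = 188 = 4·47.

k = 14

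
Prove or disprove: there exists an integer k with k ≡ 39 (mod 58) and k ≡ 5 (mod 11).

k = 445

The moduli 58 and 11 are coprime, so by the Chinese Remainder Theorem a unique solution modulo 638 exists.
Any solution of the first congruence is k = 39 + 58t; substituting into the second, 58t ≡ 5 − 39 ≡ 10 (mod 11).
58 ≡ 3 (mod 11), so this reads 3t ≡ 10 (mod 11). Note 3·4 = 12 ≡ 1 (mod 11) (as 12 − 1 = 1·11), so 3⁻¹ ≡ 4.
Multiplying by 4: t ≡ 4·10 = 40 ≡ 7 (mod 11).
With t = 7: k = 39 + 58·7 = 445.
Check: 445 mod 58 = 39, 445 mod 11 = 5. ✓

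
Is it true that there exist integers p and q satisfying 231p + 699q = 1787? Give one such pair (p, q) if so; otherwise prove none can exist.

No, no such integers exist.

Any value of 231p + 699q is a multiple of gcd(231, 699) = 3.
However 1787 leaves remainder 2 on division by 3.
Hence no integers p, q satisfy the equation.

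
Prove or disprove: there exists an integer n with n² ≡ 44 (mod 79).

n = 53

n = 53 works: 53² = 2809, and 2809 − 44 = 2765 = 35·79.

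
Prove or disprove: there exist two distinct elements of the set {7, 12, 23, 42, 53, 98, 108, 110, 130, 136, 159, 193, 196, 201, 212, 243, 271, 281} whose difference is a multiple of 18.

Reduce each element modulo 18: 7↦7, 12↦12, 23↦5, 42↦6, 53↦17, 98↦8, 108↦0, 110↦2, 130↦4, 136↦10, 159↦15, 193↦13, 196↦16, 201↦3, 212↦14, 243↦9, 271↦1, 281↦11.
These 18 residues are pairwise different, hence no difference of two elements is divisible by 18.

No such pair exists.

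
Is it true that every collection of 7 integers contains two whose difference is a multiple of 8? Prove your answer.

No; for instance {39, 40, 41, 42, 43, 44, 45} is a counterexample.

Try 7 consecutive integers, 39, 40, …, 45. Their remainders mod 8 are 7, 0, 1, 2, 3, 4, 5 — pairwise different, as any 7 ≤ 8 consecutive integers have distinct residues.
The differences between them range over 1, …, 6, none of which is divisible by 8.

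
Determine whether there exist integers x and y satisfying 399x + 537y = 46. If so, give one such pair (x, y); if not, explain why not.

No, no such integers exist.

Both 399 and 537 are divisible by gcd(399, 537) = 3, hence so is any combination 399x + 537y.
But 46 is not a multiple of 3 (it leaves remainder 1).
Hence no integers x, y satisfy the equation.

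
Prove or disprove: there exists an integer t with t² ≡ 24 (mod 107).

No such integer exists.

Apply Euler's criterion with the prime 107: 24 is a quadratic residue iff 24^53 ≡ 1 (mod 107), and a non-residue iff it is ≡ −1.
Squaring successively (mod 107): 24^2 = 576 ≡ 41; 24^4 ≡ 41² = 1681 ≡ 76; 24^8 ≡ 76² = 5776 ≡ 105; 24^16 ≡ 105² = 11025 ≡ 4; 24^32 ≡ 4² = 16 ≡ 16.
Since 53 = 32 + 16 + 4 + 1, 24^53 ≡ 16 · 4 · 76 · 24; multiplying out mod 107: 16·4 = 64 ≡ 64, then 64·76 = 4864 ≡ 49, then 49·24 = 1176 ≡ 106. Thus 24^53 ≡ 106 ≡ −1 (mod 107).
By Euler's criterion 24 is a quadratic non-residue mod 107: no t satisfies t² ≡ 24 (mod 107).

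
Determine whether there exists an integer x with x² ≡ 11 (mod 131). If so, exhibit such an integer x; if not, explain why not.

x = 81

x = 81 works: 81² = 6561, and 6561 − 11 = 6550 = 50·131.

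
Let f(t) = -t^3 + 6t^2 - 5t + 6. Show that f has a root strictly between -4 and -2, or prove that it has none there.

f(-4) = 186 and f(-2) = 48, both positive, so a sign-change argument is unavailable; we show f keeps this sign on the whole interval.
Substitute t = -2 − u, where 0 < u < 2 on the interval. Expanding, f(-2 − u) = u^3 + 12u^2 + 41u + 48.
The nonzero coefficients here are all positive, so for u > 0 every term is positive (or zero), and the constant term 48 is strictly positive.
Therefore f(t) > 0 throughout (-4, -2), and f has no zero there.

f has no root in that interval.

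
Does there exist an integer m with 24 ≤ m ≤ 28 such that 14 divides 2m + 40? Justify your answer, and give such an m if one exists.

The values of 2m + 40 for m = 24, 25, …, 28 are 88, 90, 92, 94, 96; reduced mod 14 these are 4, 6, 8, 10, 12.
None is 0, so 14 never divides 2m + 40 on this range.

There is no such integer m in that range.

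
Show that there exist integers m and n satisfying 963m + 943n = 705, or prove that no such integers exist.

Since gcd(963, 943) = 1, every integer is an integer combination of 963 and 943.
Dividing repeatedly: 963 = 1·943 + 20, 943 = 47·20 + 3, 20 = 6·3 + 2, 3 = 1·2 + 1, 2 = 2·1 + 0.
Unwinding: 1 = 3 − 1·2 = 3 − (20 − 6·3) = −20 + 7·3 = −20 + 7·(943 − 47·20) = 7·943 − 330·20 = 7·943 − 330·(963 − 1·943) = −330·963 + 337·943, i.e. 963·(-330) + 943·337 = 1.
Times 705: 963·(-232650) + 943·237585 = 705, so (-232650, 237585) solves it.
Shifting by a multiple of (943, −963) keeps it a solution: m = -232650 + 247·943 = 271, n = 237585 − 247·963 = -276.
Indeed 963·271 + 943·(-276) = 260973 − 260268 = 705.

m = 271, n = -276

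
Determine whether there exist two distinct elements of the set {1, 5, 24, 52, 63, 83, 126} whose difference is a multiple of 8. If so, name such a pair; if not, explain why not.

No such pair exists.

Two integers differ by a multiple of 8 exactly when they have the same residue mod 8. The residues are 1↦1, 5↦5, 24↦0, 52↦4, 63↦7, 83↦3, 126↦6.
All 7 residues are distinct, so no two elements differ by a multiple of 8.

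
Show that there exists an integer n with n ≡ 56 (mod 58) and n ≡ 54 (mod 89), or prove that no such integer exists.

n = 2724

Since 58 and 89 share no common factor, CRT says the pair of congruences has a solution (unique mod 5162).
Write n = 56 + 58t and require 56 + 58t ≡ 54 (mod 89), i.e. 58t ≡ 87 (mod 89).
Since 58·66 = 3828 = 43·89 + 1, the inverse of 58 mod 89 is 66.
Therefore t ≡ 66·87 = 5742 ≡ 46 (mod 89).
Taking t = 46 gives n = 56 + 58·46 = 2724.
Verify: 2724 = 46·58 + 56 and 2724 = 30·89 + 54. ✓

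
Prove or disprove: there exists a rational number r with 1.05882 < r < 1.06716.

Multiplying by 15: 15·1.05882 = 15.88230 and 15·1.06716 = 16.00740, so the integer 16 lies strictly between them.
So r = 16/15 works: it is a ratio of integers, and dividing 15·1.05882 < 16 < 15·1.06716 through by 15 gives 1.05882 < 16/15 < 1.06716.

r = 16/15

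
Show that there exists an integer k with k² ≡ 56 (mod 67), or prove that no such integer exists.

k = 49 works: 49² = 2401, and 2401 − 56 = 2345 = 35·67.

k = 49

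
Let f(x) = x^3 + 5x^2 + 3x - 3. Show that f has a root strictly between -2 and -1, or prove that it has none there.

f(-2) = 3 and f(-1) = -2, which have opposite signs.
Since f is a polynomial it is continuous on [-2, -1].
By the Intermediate Value Theorem, f takes the value 0 somewhere in the open interval.

Yes, f has a root in the interval.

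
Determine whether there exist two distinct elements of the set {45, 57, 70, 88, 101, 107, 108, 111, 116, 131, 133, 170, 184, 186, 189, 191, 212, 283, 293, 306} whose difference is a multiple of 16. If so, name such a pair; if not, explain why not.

Reduce each element mod 16: 45↦13, 57↦9, 70↦6, 88↦8, 101↦5, 107↦11, 108↦12, 111↦15, 116↦4, 131↦3, 133↦5, 170↦10, 184↦8, 186↦10, 189↦13, 191↦15, 212↦4, 283↦11, 293↦5, 306↦2. The residue 13 repeats (at 45 and 189), and 189 − 45 = 144 = 9·16.

Yes: 45 and 189.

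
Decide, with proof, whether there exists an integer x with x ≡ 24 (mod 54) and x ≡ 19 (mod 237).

Both moduli are multiples of 3 = gcd(54, 237), so any solution would satisfy x ≡ 24 and x ≡ 19 modulo 3 simultaneously.
These are incompatible: 24 − 19 = 5 is not divisible by 3.
Therefore no such x exists.

No such integer exists.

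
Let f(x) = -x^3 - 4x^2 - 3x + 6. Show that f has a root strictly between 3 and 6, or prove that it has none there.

No.

The endpoint values f(3) = -66 and f(6) = -372 are both negative. Claim: f(x) < 0 for every x in (3, 6).
Substitute x = 3 + u, where 0 < u < 3 on the interval. Expanding, f(3 + u) = -u^3 - 13u^2 - 54u - 66.
All 4 nonzero coefficients of this polynomial in u are negative; hence for u > 0 the value is a sum of negative terms (the constant -66 among them).
So f is strictly negative on (3, 6); no root exists in the interval.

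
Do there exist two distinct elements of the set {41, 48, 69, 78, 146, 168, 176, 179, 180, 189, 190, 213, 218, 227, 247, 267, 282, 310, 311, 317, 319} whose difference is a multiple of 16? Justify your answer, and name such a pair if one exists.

Both 48 and 176 leave remainder 0 on division by 16; their difference 128 = 8·16 is a multiple of 16.

The pair (48, 176) works.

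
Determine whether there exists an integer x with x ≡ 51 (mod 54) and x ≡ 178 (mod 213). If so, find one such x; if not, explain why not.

There is no such integer.

Reduce both congruences modulo 3, which divides 54 and 213: they say x ≡ 51 (mod 3) and x ≡ 178 (mod 3).
But 51 mod 3 = 0 while 178 mod 3 = 1, a contradiction.
Therefore no such x exists.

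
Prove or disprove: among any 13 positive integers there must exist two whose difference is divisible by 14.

No; for instance {31, 32, 33, 34, 35, 36, 37, 38, 39, 40, 41, 42, 43} is a counterexample.

Take the 13 consecutive integers 31, 32, …, 43: their residues mod 14 are all distinct because 13 ≤ 14.
The differences between them range over 1, …, 12, none of which is divisible by 14.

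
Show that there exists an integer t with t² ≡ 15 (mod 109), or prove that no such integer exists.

t = 61

Take t = 61. Then 61² = 3721 = 34·109 + 15, so 61² ≡ 15 (mod 109).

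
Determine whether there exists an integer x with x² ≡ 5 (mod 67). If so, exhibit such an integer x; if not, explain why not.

67 is prime, so by Euler's criterion 5 is a square mod 67 iff 5^((67−1)/2) = 5^33 ≡ 1 (mod 67).
Squaring successively (mod 67): 5^2 = 25 ≡ 25; 5^4 ≡ 25² = 625 ≡ 22; 5^8 ≡ 22² = 484 ≡ 15; 5^16 ≡ 15² = 225 ≡ 24; 5^32 ≡ 24² = 576 ≡ 40.
Since 33 = 32 + 1, 5^33 ≡ 40 · 5; multiplying out mod 67: 40·5 = 200 ≡ 66. Thus 5^33 ≡ 66 ≡ −1 (mod 67).
The value −1 means 5 is a non-residue modulo 67, so x² ≡ 5 (mod 67) is impossible.

No such integer exists.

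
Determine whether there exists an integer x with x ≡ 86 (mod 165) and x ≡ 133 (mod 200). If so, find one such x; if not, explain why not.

There is no such integer.

Reduce both congruences modulo 5, which divides 165 and 200: they say x ≡ 86 (mod 5) and x ≡ 133 (mod 5).
These are incompatible: 86 − 133 = -47 is not divisible by 5.
Hence the system has no solution.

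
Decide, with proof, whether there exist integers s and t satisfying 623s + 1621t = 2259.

623 and 1621 are coprime, so 623s + 1621t ranges over all of ℤ.
Dividing repeatedly: 1621 = 2·623 + 375, 623 = 1·375 + 248, 375 = 1·248 + 127, 248 = 1·127 + 121, 127 = 1·121 + 6, 121 = 20·6 + 1, 6 = 6·1 + 0.
Back-substituting, 1 = 121 − 20·6 = 121 − 20·(127 − 1·121) = −20·127 + 21·121 = −20·127 + 21·(248 − 1·127) = 21·248 − 41·127 = 21·248 − 41·(375 − 1·248) = −41·375 + 62·248 = −41·375 + 62·(623 − 1·375) = 62·623 − 103·375 = 62·623 − 103·(1621 − 2·623) = −103·1621 + 268·623; that is, 623·268 + 1621·(-103) = 1.
Multiplying through by 2259: s = 268·2259 = 605412, t = (-103)·2259 = -232677 is a solution.
Subtracting 373·1621 from s and adding 373·623 to t gives the tidier solution (779, -298).
Check: 623·779 + 1621·(-298) = 485317 − 483058 = 2259. ✓

s = 779, t = -298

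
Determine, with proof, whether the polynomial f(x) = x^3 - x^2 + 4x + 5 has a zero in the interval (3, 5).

Evaluate at the endpoints: f(3) = 35, f(5) = 125 — same sign (positive).
f'(x) = 3x^2 - 2x + 4 has discriminant (-2)² − 4·3·4 = -44 < 0, so f' has no real roots and is positive for every real x.
Hence f is strictly increasing on ℝ, and in particular on [3, 5]. A strictly monotone function with same-sign endpoint values stays positive on the whole interval, so f has no zero in (3, 5).

f has no root in that interval.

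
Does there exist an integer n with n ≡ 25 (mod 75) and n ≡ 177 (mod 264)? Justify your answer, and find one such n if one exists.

Reduce both congruences modulo 3, which divides 75 and 264: they say n ≡ 25 (mod 3) and n ≡ 177 (mod 3).
But 25 mod 3 = 1 while 177 mod 3 = 0, a contradiction.
So no integer satisfies both congruences.

No, no such integer exists.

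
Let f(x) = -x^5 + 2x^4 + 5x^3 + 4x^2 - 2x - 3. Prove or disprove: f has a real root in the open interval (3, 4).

f(3) = 81 and f(4) = -139, which have opposite signs.
f is continuous everywhere (it is a polynomial), in particular on [3, 4].
By the Intermediate Value Theorem, f takes the value 0 somewhere in the open interval.

Such a root exists.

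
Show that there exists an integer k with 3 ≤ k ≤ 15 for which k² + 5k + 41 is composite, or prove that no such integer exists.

At k = 4: 4² + 5·4 + 41 = 77 = 7·11, which is composite.

k = 4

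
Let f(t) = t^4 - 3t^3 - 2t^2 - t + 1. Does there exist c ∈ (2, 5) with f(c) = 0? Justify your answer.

Such a root exists.

f(2) = -17 and f(5) = 196, which have opposite signs.
Since f is a polynomial it is continuous on [2, 5].
So by the Intermediate Value Theorem there is a c strictly between 2 and 5 with f(c) = 0.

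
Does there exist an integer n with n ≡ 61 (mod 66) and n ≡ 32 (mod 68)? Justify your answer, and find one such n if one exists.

gcd(66, 68) = 2. If n ≡ 61 (mod 66) and n ≡ 32 (mod 68), then n ≡ 61 (mod 2) and n ≡ 32 (mod 2).
These are incompatible: 61 − 32 = 29 is not divisible by 2.
So no integer satisfies both congruences.

No such integer exists.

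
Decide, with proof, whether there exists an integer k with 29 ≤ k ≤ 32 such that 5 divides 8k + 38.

At k = 29 we get 8·29 + 38 = 270, and 270 = 5·54.

k = 29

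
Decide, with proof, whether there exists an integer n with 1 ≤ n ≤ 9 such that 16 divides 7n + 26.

The values of 7n + 26 for n = 1, 2, …, 9 are 33, 40, 47, 54, 61, 68, 75, 82, 89; reduced mod 16 these are 1, 8, 15, 6, 13, 4, 11, 2, 9.
Since 0 is absent from this list, 16 ∤ 7n + 26 for every n with 1 ≤ n ≤ 9.

There is no such integer n in that range.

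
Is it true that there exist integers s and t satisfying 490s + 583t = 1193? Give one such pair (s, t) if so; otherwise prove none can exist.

s = 263, t = -219

Since gcd(490, 583) = 1, every integer is an integer combination of 490 and 583.
Euclidean algorithm: 583 = 1·490 + 93, 490 = 5·93 + 25, 93 = 3·25 + 18, 25 = 1·18 + 7, 18 = 2·7 + 4, 7 = 1·4 + 3, 4 = 1·3 + 1, 3 = 3·1 + 0.
Unwinding: 1 = 4 − 1·3 = 4 − (7 − 1·4) = −7 + 2·4 = −7 + 2·(18 − 2·7) = 2·18 − 5·7 = 2·18 − 5·(25 − 1·18) = −5·25 + 7·18 = −5·25 + 7·(93 − 3·25) = 7·93 − 26·25 = 7·93 − 26·(490 − 5·93) = −26·490 + 137·93 = −26·490 + 137·(583 − 1·490) = 137·583 − 163·490, i.e. 490·(-163) + 583·137 = 1.
Times 1193: 490·(-194459) + 583·163441 = 1193, so (-194459, 163441) solves it.
Adding 334·583 to s and subtracting 334·490 from t gives the tidier solution (263, -219).
Indeed 490·263 + 583·(-219) = 128870 − 127677 = 1193.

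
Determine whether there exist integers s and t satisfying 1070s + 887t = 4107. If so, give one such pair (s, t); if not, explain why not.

Since gcd(1070, 887) = 1, every integer is an integer combination of 1070 and 887.
Euclidean algorithm: 1070 = 1·887 + 183, 887 = 4·183 + 155, 183 = 1·155 + 28, 155 = 5·28 + 15, 28 = 1·15 + 13, 15 = 1·13 + 2, 13 = 6·2 + 1, 2 = 2·1 + 0.
Unwinding: 1 = 13 − 6·2 = 13 − 6·(15 − 1·13) = −6·15 + 7·13 = −6·15 + 7·(28 − 1·15) = 7·28 − 13·15 = 7·28 − 13·(155 − 5·28) = −13·155 + 72·28 = −13·155 + 72·(183 − 1·155) = 72·183 − 85·155 = 72·183 − 85·(887 − 4·183) = −85·887 + 412·183 = −85·887 + 412·(1070 − 1·887) = 412·1070 − 497·887, i.e. 1070·412 + 887·(-497) = 1.
Scaling by 4107 gives the particular solution (s, t) = (1692084, -2041179).
Shifting by a multiple of (887, −1070) keeps it a solution: s = 1692084 − 1907·887 = 575, t = -2041179 + 1907·1070 = -689.
Indeed 1070·575 + 887·(-689) = 615250 − 611143 = 4107.

s = 575, t = -689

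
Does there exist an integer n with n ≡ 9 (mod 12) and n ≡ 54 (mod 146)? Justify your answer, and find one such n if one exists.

No, no such integer exists.

gcd(12, 146) = 2. If n ≡ 9 (mod 12) and n ≡ 54 (mod 146), then n ≡ 9 (mod 2) and n ≡ 54 (mod 2).
These are incompatible: 9 − 54 = -45 is not divisible by 2.
So no integer satisfies both congruences.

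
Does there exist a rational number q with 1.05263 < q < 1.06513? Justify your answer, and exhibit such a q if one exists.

q = 17/16

Look for a denominator N such that an integer falls strictly between N·1.05263 and N·1.06513. N = 16 works: 16·1.05263 = 16.84208 < 17 < 17.04208 = 16·1.06513.
So q = 17/16 works: it is a ratio of integers, and dividing 16·1.05263 < 17 < 16·1.06513 through by 16 gives 1.05263 < 17/16 < 1.06513.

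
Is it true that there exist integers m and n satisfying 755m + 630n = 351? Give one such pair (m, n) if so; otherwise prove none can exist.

Any value of 755m + 630n is a multiple of gcd(755, 630) = 5.
However 351 leaves remainder 1 on division by 5.
Therefore 755m + 630n = 351 has no solution in integers.

No such integers exist.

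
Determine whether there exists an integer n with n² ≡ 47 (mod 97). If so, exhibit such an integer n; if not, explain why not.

n = 12

Take n = 12. Then 12² = 144 = 1·97 + 47, so 12² ≡ 47 (mod 97).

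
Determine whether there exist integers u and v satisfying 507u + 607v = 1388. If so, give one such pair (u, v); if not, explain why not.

Since gcd(507, 607) = 1, every integer is an integer combination of 507 and 607.
Euclidean algorithm: 607 = 1·507 + 100, 507 = 5·100 + 7, 100 = 14·7 + 2, 7 = 3·2 + 1, 2 = 2·1 + 0.
Working back up the chain: 1 = 7 − 3·2 = 7 − 3·(100 − 14·7) = −3·100 + 43·7 = −3·100 + 43·(507 − 5·100) = 43·507 − 218·100 = 43·507 − 218·(607 − 1·507) = −218·607 + 261·507. So 507·261 + 607·(-218) = 1.
Scaling by 1388 gives the particular solution (u, v) = (362268, -302584).
Shifting by a multiple of (607, −507) keeps it a solution: u = 362268 − 596·607 = 496, v = -302584 + 596·507 = -412.
Indeed 507·496 + 607·(-412) = 251472 − 250084 = 1388.

u = 496, v = -412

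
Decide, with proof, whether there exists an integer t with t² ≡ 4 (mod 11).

t = 9

t = 9 works: 9² = 81, and 81 − 4 = 77 = 7·11.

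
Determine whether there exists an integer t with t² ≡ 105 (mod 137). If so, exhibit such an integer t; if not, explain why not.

t = 67

Take t = 67. Then 67² = 4489 = 32·137 + 105, so 67² ≡ 105 (mod 137).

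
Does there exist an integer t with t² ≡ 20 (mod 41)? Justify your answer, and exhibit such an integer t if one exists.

t = 15

Take t = 15. Then 15² = 225 = 5·41 + 20, so 15² ≡ 20 (mod 41).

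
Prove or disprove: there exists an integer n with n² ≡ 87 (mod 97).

No such integer exists.

Apply Euler's criterion with the prime 97: 87 is a quadratic residue iff 87^48 ≡ 1 (mod 97), and a non-residue iff it is ≡ −1.
Squaring successively (mod 97): 87^2 = 7569 ≡ 3; 87^4 ≡ 3² = 9 ≡ 9; 87^8 ≡ 9² = 81 ≡ 81; 87^16 ≡ 81² = 6561 ≡ 62; 87^32 ≡ 62² = 3844 ≡ 61.
Since 48 = 32 + 16, 87^48 ≡ 61 · 62; multiplying out mod 97: 61·62 = 3782 ≡ 96. Thus 87^48 ≡ 96 ≡ −1 (mod 97).
The value −1 means 87 is a non-residue modulo 97, so n² ≡ 87 (mod 97) is impossible.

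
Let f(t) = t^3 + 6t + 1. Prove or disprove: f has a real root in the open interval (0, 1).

f(0) = 1 and f(1) = 8, both positive.
f'(t) = 3t^2 + 6 has discriminant 0² − 4·3·6 = -72 < 0, so f' has no real roots and is positive for every real t.
Hence f is strictly increasing on ℝ, and in particular on [0, 1]. A strictly monotone function with same-sign endpoint values stays positive on the whole interval, so f has no zero in (0, 1).

No.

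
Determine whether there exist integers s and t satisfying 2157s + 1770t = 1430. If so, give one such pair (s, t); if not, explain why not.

gcd(2157, 1770) = 3, so every integer of the form 2157s + 1770t is a multiple of 3.
But 1430 = 3·476 + 2, so 3 ∤ 1430.
Hence no integers s, t satisfy the equation.

No, no such integers exist.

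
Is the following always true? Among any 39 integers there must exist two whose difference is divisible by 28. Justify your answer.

Yes, this is always true.

Partition the integers by their residue mod 28; there are 28 classes.
Placing 39 integers into 28 classes, some class receives at least two — say a and b.
Equal remainders mean a − b ≡ 0 (mod 28), so 28 divides their difference.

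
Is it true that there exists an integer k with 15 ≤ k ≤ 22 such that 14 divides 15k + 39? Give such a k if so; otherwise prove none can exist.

k = 17

Try k = 17: 15·17 + 39 = 294 = 21·14, which is divisible by 14.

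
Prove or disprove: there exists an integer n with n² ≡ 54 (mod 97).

n = 32 works: 32² = 1024, and 1024 − 54 = 970 = 10·97.

n = 32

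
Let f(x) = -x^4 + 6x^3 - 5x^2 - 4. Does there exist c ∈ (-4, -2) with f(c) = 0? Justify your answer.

f(-4) = -724 and f(-2) = -88, both negative, so a sign-change argument is unavailable; we show f keeps this sign on the whole interval.
Substitute x = -2 − u, where 0 < u < 2 on the interval. Expanding, f(-2 − u) = -u^4 - 14u^3 - 65u^2 - 124u - 88.
All 5 nonzero coefficients of this polynomial in u are negative; hence for u > 0 the value is a sum of negative terms (the constant -88 among them).
So f is strictly negative on (-4, -2); no root exists in the interval.

f has no root in that interval.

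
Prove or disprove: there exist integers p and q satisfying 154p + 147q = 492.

Any value of 154p + 147q is a multiple of gcd(154, 147) = 7.
However 492 leaves remainder 2 on division by 7.
Hence no integers p, q satisfy the equation.

No such integers exist.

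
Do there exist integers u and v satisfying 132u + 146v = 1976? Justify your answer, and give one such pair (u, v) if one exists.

gcd(132, 146) = 2, and 2 divides 1976, so integer solutions exist.
Dividing through by 2 reduces the equation to 66u + 73v = 988.
Run the Euclidean algorithm on 73 and 66: 73 = 1·66 + 7, 66 = 9·7 + 3, 7 = 2·3 + 1, 3 = 3·1 + 0.
Unwinding: 1 = 7 − 2·3 = 7 − 2·(66 − 9·7) = −2·66 + 19·7 = −2·66 + 19·(73 − 1·66) = 19·73 − 21·66, i.e. 66·(-21) + 73·19 = 1.
Scaling by 988 gives the particular solution (u, v) = (-20748, 18772).
Adding 285·73 to u and subtracting 285·66 from v gives the tidier solution (57, -38).
Indeed 132·57 + 146·(-38) = 7524 − 5548 = 1976.

u = 57, v = -38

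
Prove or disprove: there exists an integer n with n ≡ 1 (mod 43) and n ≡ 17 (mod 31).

n = 947

The moduli 43 and 31 are coprime, so by the Chinese Remainder Theorem a unique solution modulo 1333 exists.
Write n = 1 + 43t and require 1 + 43t ≡ 17 (mod 31), i.e. 43t ≡ 16 (mod 31).
43 ≡ 12 (mod 31), so this reads 12t ≡ 16 (mod 31). Since 12·13 = 156 = 5·31 + 1, the inverse of 12 mod 31 is 13.
Therefore t ≡ 13·16 = 208 ≡ 22 (mod 31).
Taking t = 22 gives n = 1 + 43·22 = 947.
Verify: 947 = 22·43 + 1 and 947 = 30·31 + 17. ✓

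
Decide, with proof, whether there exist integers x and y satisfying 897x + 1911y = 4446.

x = 22, y = -8

Since gcd(897, 1911) = 39 and 4446 = 39·114, Bézout's identity guarantees a solution.
Dividing through by 39 reduces the equation to 23x + 49y = 114.
Dividing repeatedly: 49 = 2·23 + 3, 23 = 7·3 + 2, 3 = 1·2 + 1, 2 = 2·1 + 0.
Unwinding: 1 = 3 − 1·2 = 3 − (23 − 7·3) = −23 + 8·3 = −23 + 8·(49 − 2·23) = 8·49 − 17·23, i.e. 23·(-17) + 49·8 = 1.
Multiplying through by 114: x = (-17)·114 = -1938, y = 8·114 = 912 is a solution.
Shifting by a multiple of (49, −23) keeps it a solution: x = -1938 + 40·49 = 22, y = 912 − 40·23 = -8.
Indeed 897·22 + 1911·(-8) = 19734 − 15288 = 4446.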